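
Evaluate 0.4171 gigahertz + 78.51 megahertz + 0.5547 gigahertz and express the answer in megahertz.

1050.31 megahertz

In megahertz:
  0.4171 gigahertz = 0.4171e3 megahertz = 417.1
  78.51 megahertz → 78.51
  0.5547 gigahertz = 0.5547e3 megahertz = 554.7
Sum: 417.1 + 78.51 + 554.7 = 1050.31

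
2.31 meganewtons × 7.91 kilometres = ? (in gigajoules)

2.31 × 10⁶ × 7.91 × 10³ = 18.2721 × 10⁹ J

18.2721 gigajoules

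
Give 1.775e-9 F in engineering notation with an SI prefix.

= 1.775e-9 F; 1e-9 is nano.

1.775 nF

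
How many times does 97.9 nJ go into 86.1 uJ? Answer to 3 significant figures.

879

(86.1 × 10⁻⁶) / (97.9 × 10⁻⁹) = 0.8795 × 10³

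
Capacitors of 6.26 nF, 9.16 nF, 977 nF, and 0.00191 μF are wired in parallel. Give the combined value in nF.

In nF:
  6.26 nF → 6.26
  9.16 nF → 9.16
  977 nF → 977
  0.00191 μF = 0.00191 × 10^3 nF = 1.91
Sum: 6.26 + 9.16 + 977 + 1.91 = 994.33

994.33 nF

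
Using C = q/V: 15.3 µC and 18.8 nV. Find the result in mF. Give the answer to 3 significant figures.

(15.3 × 10^-6) / (18.8 × 10^-9) = 0.81383 × 10^3 F

814000 mF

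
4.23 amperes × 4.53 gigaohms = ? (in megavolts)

4.23 × 4.53 × 10^9 = 19.1619 × 10^9 V

19161.9 megavolts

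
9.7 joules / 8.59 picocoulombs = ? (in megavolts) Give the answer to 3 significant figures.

(9.7) / (8.59e-12) = 1.1292e12 V

1130000 megavolts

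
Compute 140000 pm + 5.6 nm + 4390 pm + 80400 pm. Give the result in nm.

In nm:
  140000 pm = 140000 × 10^-3 nm = 140
  5.6 nm → 5.6
  4390 pm = 4390 × 10^-3 nm = 4.39
  80400 pm = 80400 × 10^-3 nm = 80.4
Sum: 140 + 5.6 + 4.39 + 80.4 = 230.39

230.39 nm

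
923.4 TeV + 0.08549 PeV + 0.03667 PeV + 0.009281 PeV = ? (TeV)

In TeV:
  923.4 TeV → 923.4
  0.08549 PeV = 0.08549e3 TeV = 85.49
  0.03667 PeV = 0.03667e3 TeV = 36.67
  0.009281 PeV = 0.009281e3 TeV = 9.281
Sum: 923.4 + 85.49 + 36.67 + 9.281 = 1054.841

1054.841 TeV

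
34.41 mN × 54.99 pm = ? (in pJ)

34.41 × 10⁻³ × 54.99 × 10⁻¹² = 1892.2059 × 10⁻¹⁵ J

1.8922059 pJ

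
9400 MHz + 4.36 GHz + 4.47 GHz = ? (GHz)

In GHz:
  9400 MHz = 9400 × 10⁻³ GHz = 9.4
  4.36 GHz → 4.36
  4.47 GHz → 4.47
Sum: 9.4 + 4.36 + 4.47 = 18.23

18.23 GHz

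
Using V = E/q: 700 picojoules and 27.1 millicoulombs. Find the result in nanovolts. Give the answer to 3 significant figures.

(700 × 10⁻¹²) / (27.1 × 10⁻³) = 25.83 × 10⁻⁹ V

25.8 nanovolts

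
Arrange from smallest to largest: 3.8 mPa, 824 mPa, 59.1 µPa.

59.1 µPa < 3.8 mPa < 824 mPa

3.8 mPa = 0.0038 Pa
824 mPa = 0.824 Pa
59.1 µPa = 0.0000591 Pa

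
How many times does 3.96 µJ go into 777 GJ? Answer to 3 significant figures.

196000000000000000

(777e9) / (3.96e-6) = 196.2e15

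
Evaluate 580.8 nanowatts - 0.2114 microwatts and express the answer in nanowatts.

In nanowatts:
  580.8 nanowatts → 580.8
  0.2114 microwatts = 0.2114e3 nanowatts = 211.4
Difference: 580.8 - 211.4 = 369.4

369.4 nanowatts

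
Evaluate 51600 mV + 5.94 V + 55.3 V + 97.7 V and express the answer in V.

In V:
  51600 mV = 51600 × 10⁻³ V = 51.6
  5.94 V → 5.94
  55.3 V → 55.3
  97.7 V → 97.7
Sum: 51.6 + 5.94 + 55.3 + 97.7 = 210.54

210.54 V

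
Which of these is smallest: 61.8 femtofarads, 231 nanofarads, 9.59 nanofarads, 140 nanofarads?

61.8 femtofarads = 0.0000000000000618 farads
231 nanofarads = 0.000000231 farads
9.59 nanofarads = 0.00000000959 farads
140 nanofarads = 0.00000014 farads

61.8 femtofarads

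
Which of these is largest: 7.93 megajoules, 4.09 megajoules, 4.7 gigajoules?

4.7 gigajoules

7.93 megajoules = 7930000 joules
4.09 megajoules = 4090000 joules
4.7 gigajoules = 4700000000 joules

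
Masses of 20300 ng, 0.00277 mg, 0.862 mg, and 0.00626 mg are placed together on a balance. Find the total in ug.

891.33 ug

In ug:
  20300 ng = 20300 × 10^-3 ug = 20.3
  0.00277 mg = 0.00277 × 10^3 ug = 2.77
  0.862 mg = 0.862 × 10^3 ug = 862
  0.00626 mg = 0.00626 × 10^3 ug = 6.26
Sum: 20.3 + 2.77 + 862 + 6.26 = 891.33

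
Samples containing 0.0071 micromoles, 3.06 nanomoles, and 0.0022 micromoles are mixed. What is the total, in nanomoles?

12.36 nanomoles

In nanomoles:
  0.0071 micromoles = 0.0071 × 10³ nanomoles = 7.1
  3.06 nanomoles → 3.06
  0.0022 micromoles = 0.0022 × 10³ nanomoles = 2.2
Sum: 7.1 + 3.06 + 2.2 = 12.36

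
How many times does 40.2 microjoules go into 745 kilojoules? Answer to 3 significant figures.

18500000000

(745e3) / (40.2e-6) = 18.53e9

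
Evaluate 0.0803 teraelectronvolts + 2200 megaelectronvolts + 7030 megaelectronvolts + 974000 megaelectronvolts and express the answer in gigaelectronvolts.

1063.53 gigaelectronvolts

In gigaelectronvolts:
  0.0803 teraelectronvolts = 0.0803 × 10³ gigaelectronvolts = 80.3
  2200 megaelectronvolts = 2200 × 10⁻³ gigaelectronvolts = 2.2
  7030 megaelectronvolts = 7030 × 10⁻³ gigaelectronvolts = 7.03
  974000 megaelectronvolts = 974000 × 10⁻³ gigaelectronvolts = 974
Sum: 80.3 + 2.2 + 7.03 + 974 = 1063.53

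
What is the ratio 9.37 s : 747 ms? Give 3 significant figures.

12.5

(9.37) / (747 × 10⁻³) = 0.01254 × 10³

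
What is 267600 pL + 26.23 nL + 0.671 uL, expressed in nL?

964.83 nL

In nL:
  267600 pL = 267600 × 10^-3 nL = 267.6
  26.23 nL → 26.23
  0.671 uL = 0.671 × 10^3 nL = 671
Sum: 267.6 + 26.23 + 671 = 964.83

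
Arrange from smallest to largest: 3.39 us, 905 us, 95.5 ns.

95.5 ns < 3.39 us < 905 us

3.39 us = 0.00000339 s
905 us = 0.000905 s
95.5 ns = 0.0000000955 s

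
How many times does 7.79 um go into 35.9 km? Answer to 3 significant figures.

4610000000

(35.9 × 10^3) / (7.79 × 10^-6) = 4.608 × 10^9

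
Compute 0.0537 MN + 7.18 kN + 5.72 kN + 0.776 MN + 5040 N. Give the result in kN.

847.64 kN

In kN:
  0.0537 MN = 0.0537e3 kN = 53.7
  7.18 kN → 7.18
  5.72 kN → 5.72
  0.776 MN = 0.776e3 kN = 776
  5040 N = 5040e-3 kN = 5.04
Sum: 53.7 + 7.18 + 5.72 + 776 + 5.04 = 847.64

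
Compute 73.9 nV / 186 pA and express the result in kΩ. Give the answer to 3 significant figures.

0.397 kΩ

(73.9 × 10^-9) / (186 × 10^-12) = 0.39731 × 10^3 Ω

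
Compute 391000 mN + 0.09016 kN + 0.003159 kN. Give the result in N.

484.319 N

In N:
  391000 mN = 391000 × 10^-3 N = 391
  0.09016 kN = 0.09016 × 10^3 N = 90.16
  0.003159 kN = 0.003159 × 10^3 N = 3.159
Sum: 391 + 90.16 + 3.159 = 484.319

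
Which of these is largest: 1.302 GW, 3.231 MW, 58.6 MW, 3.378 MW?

1.302 GW

1.302 GW = 1302000000 W
3.231 MW = 3231000 W
58.6 MW = 58600000 W
3.378 MW = 3378000 W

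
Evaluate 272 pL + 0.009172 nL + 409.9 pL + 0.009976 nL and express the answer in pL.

701.048 pL

In pL:
  272 pL → 272
  0.009172 nL = 0.009172 × 10^3 pL = 9.172
  409.9 pL → 409.9
  0.009976 nL = 0.009976 × 10^3 pL = 9.976
Sum: 272 + 9.172 + 409.9 + 9.976 = 701.048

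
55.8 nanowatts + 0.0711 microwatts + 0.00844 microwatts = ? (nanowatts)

135.34 nanowatts

In nanowatts:
  55.8 nanowatts → 55.8
  0.0711 microwatts = 0.0711 × 10^3 nanowatts = 71.1
  0.00844 microwatts = 0.00844 × 10^3 nanowatts = 8.44
Sum: 55.8 + 71.1 + 8.44 = 135.34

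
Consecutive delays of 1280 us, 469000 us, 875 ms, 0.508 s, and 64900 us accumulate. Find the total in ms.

In ms:
  1280 us = 1280 × 10⁻³ ms = 1.28
  469000 us = 469000 × 10⁻³ ms = 469
  875 ms → 875
  0.508 s = 0.508 × 10³ ms = 508
  64900 us = 64900 × 10⁻³ ms = 64.9
Sum: 1.28 + 469 + 875 + 508 + 64.9 = 1918.18

1918.18 ms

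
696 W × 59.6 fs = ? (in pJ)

696 × 59.6 × 10^-15 = 41481.6 × 10^-15 J

41.4816 pJ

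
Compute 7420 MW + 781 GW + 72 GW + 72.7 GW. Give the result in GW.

In GW:
  7420 MW = 7420 × 10⁻³ GW = 7.42
  781 GW → 781
  72 GW → 72
  72.7 GW → 72.7
Sum: 7.42 + 781 + 72 + 72.7 = 933.12

933.12 GW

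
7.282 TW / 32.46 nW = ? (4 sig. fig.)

(7.282 × 10^12) / (32.46 × 10^-9) = 0.22434 × 10^21

224300000000000000000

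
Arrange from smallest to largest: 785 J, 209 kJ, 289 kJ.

785 J = 785 J
209 kJ = 209000 J
289 kJ = 289000 J

785 J < 209 kJ < 289 kJ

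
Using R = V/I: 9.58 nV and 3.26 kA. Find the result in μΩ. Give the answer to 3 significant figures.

0.00000294 μΩ

(9.58 × 10⁻⁹) / (3.26 × 10³) = 2.9387 × 10⁻¹² Ω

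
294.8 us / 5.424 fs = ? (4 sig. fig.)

54350000000

(294.8e-6) / (5.424e-15) = 54.351e9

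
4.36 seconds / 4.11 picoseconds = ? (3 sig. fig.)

(4.36) / (4.11 × 10^-12) = 1.061 × 10^12

1060000000000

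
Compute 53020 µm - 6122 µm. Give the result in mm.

In mm:
  53020 µm = 53020 × 10^-3 mm = 53.02
  6122 µm = 6122 × 10^-3 mm = 6.122
Difference: 53.02 - 6.122 = 46.898

46.898 mm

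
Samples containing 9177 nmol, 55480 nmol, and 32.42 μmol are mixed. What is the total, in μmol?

In μmol:
  9177 nmol = 9177 × 10^-3 μmol = 9.177
  55480 nmol = 55480 × 10^-3 μmol = 55.48
  32.42 μmol → 32.42
Sum: 9.177 + 55.48 + 32.42 = 97.077

97.077 μmol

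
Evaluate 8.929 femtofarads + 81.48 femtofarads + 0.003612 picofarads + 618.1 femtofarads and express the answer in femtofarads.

712.121 femtofarads

In femtofarads:
  8.929 femtofarads → 8.929
  81.48 femtofarads → 81.48
  0.003612 picofarads = 0.003612e3 femtofarads = 3.612
  618.1 femtofarads → 618.1
Sum: 8.929 + 81.48 + 3.612 + 618.1 = 712.121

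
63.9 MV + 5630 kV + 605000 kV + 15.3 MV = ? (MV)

In MV:
  63.9 MV → 63.9
  5630 kV = 5630 × 10^-3 MV = 5.63
  605000 kV = 605000 × 10^-3 MV = 605
  15.3 MV → 15.3
Sum: 63.9 + 5.63 + 605 + 15.3 = 689.83

689.83 MV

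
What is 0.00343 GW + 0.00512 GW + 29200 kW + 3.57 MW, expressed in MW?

In MW:
  0.00343 GW = 0.00343 × 10^3 MW = 3.43
  0.00512 GW = 0.00512 × 10^3 MW = 5.12
  29200 kW = 29200 × 10^-3 MW = 29.2
  3.57 MW → 3.57
Sum: 3.43 + 5.12 + 29.2 + 3.57 = 41.32

41.32 MW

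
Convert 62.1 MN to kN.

62100 kN

mega = 1e6, kilo = 1e3; factor is 1e3.
62.1 × 1e3 = 62100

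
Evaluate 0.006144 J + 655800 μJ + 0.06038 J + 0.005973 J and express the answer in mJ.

728.297 mJ

In mJ:
  0.006144 J = 0.006144 × 10^3 mJ = 6.144
  655800 μJ = 655800 × 10^-3 mJ = 655.8
  0.06038 J = 0.06038 × 10^3 mJ = 60.38
  0.005973 J = 0.005973 × 10^3 mJ = 5.973
Sum: 6.144 + 655.8 + 60.38 + 5.973 = 728.297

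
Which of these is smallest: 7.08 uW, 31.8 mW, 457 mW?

7.08 uW = 0.00000708 W
31.8 mW = 0.0318 W
457 mW = 0.457 W

7.08 uW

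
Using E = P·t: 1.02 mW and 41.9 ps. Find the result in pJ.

1.02 × 10^-3 × 41.9 × 10^-12 = 42.738 × 10^-15 J

0.042738 pJ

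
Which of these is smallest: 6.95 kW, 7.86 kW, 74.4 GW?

6.95 kW

6.95 kW = 6950 W
7.86 kW = 7860 W
74.4 GW = 74400000000 W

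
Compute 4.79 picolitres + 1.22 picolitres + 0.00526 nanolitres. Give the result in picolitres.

11.27 picolitres

In picolitres:
  4.79 picolitres → 4.79
  1.22 picolitres → 1.22
  0.00526 nanolitres = 0.00526 × 10^3 picolitres = 5.26
Sum: 4.79 + 1.22 + 5.26 = 11.27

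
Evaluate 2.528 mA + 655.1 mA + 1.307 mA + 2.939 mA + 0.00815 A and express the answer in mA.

670.024 mA

In mA:
  2.528 mA → 2.528
  655.1 mA → 655.1
  1.307 mA → 1.307
  2.939 mA → 2.939
  0.00815 A = 0.00815 × 10³ mA = 8.15
Sum: 2.528 + 655.1 + 1.307 + 2.939 + 8.15 = 670.024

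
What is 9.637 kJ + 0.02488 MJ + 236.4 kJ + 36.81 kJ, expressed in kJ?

In kJ:
  9.637 kJ → 9.637
  0.02488 MJ = 0.02488 × 10^3 kJ = 24.88
  236.4 kJ → 236.4
  36.81 kJ → 36.81
Sum: 9.637 + 24.88 + 236.4 + 36.81 = 307.727

307.727 kJ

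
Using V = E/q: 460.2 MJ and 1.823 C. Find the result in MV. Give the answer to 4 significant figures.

252.4 MV

(460.2 × 10^6) / (1.823) = 252.441 × 10^6 V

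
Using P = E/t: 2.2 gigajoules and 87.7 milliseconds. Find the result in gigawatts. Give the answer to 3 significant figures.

(2.2 × 10^9) / (87.7 × 10^-3) = 0.025086 × 10^12 W

25.1 gigawatts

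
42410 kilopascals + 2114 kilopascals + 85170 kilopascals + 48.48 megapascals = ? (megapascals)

178.174 megapascals

In megapascals:
  42410 kilopascals = 42410 × 10⁻³ megapascals = 42.41
  2114 kilopascals = 2114 × 10⁻³ megapascals = 2.114
  85170 kilopascals = 85170 × 10⁻³ megapascals = 85.17
  48.48 megapascals → 48.48
Sum: 42.41 + 2.114 + 85.17 + 48.48 = 178.174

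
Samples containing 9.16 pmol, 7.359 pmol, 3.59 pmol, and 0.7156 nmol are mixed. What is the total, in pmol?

735.709 pmol

In pmol:
  9.16 pmol → 9.16
  7.359 pmol → 7.359
  3.59 pmol → 3.59
  0.7156 nmol = 0.7156e3 pmol = 715.6
Sum: 9.16 + 7.359 + 3.59 + 715.6 = 735.709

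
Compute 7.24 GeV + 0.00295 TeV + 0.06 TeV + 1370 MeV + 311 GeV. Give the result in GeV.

In GeV:
  7.24 GeV → 7.24
  0.00295 TeV = 0.00295 × 10³ GeV = 2.95
  0.06 TeV = 0.06 × 10³ GeV = 60
  1370 MeV = 1370 × 10⁻³ GeV = 1.37
  311 GeV → 311
Sum: 7.24 + 2.95 + 60 + 1.37 + 311 = 382.56

382.56 GeV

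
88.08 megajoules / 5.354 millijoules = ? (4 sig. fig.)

16450000000

(88.08e6) / (5.354e-3) = 16.451e9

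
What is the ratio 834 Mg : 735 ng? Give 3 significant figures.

1130000000000000

(834e6) / (735e-9) = 1.135e15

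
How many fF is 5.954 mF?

milli = 1e-3, femto = 1e-15; factor is 1e12.
5.954 × 1e12 = 5954000000000

5954000000000 fF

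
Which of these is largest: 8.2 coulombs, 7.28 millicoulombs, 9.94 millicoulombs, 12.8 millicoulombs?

8.2 coulombs

8.2 coulombs = 8.2 coulombs
7.28 millicoulombs = 0.00728 coulombs
9.94 millicoulombs = 0.00994 coulombs
12.8 millicoulombs = 0.0128 coulombs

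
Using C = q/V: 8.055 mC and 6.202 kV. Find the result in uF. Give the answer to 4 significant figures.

(8.055e-3) / (6.202e3) = 1.29877e-6 F

1.299 uF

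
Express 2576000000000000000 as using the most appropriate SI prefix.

2.576 s

= 2.576 s; mantissa already in [1, 1000).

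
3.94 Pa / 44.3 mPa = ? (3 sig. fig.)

88.9

(3.94) / (44.3 × 10^-3) = 0.08894 × 10^3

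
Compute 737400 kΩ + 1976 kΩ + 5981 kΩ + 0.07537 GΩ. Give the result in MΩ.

820.727 MΩ

In MΩ:
  737400 kΩ = 737400 × 10^-3 MΩ = 737.4
  1976 kΩ = 1976 × 10^-3 MΩ = 1.976
  5981 kΩ = 5981 × 10^-3 MΩ = 5.981
  0.07537 GΩ = 0.07537 × 10^3 MΩ = 75.37
Sum: 737.4 + 1.976 + 5.981 + 75.37 = 820.727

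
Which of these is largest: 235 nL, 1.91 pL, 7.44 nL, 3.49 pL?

235 nL

235 nL = 0.000000235 L
1.91 pL = 0.00000000000191 L
7.44 nL = 0.00000000744 L
3.49 pL = 0.00000000000349 L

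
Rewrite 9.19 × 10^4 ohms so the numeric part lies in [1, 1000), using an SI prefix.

= 91.9 × 10^3 ohms; 10^3 is kilo.

91.9 kiloohms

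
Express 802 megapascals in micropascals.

mega = 10⁶, micro = 10⁻⁶; factor is 10¹².
802 × 10¹² = 802000000000000

802000000000000 micropascals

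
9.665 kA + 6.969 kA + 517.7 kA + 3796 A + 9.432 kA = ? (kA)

547.562 kA

In kA:
  9.665 kA → 9.665
  6.969 kA → 6.969
  517.7 kA → 517.7
  3796 A = 3796e-3 kA = 3.796
  9.432 kA → 9.432
Sum: 9.665 + 6.969 + 517.7 + 3.796 + 9.432 = 547.562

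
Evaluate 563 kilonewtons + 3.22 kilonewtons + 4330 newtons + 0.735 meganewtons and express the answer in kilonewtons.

1305.55 kilonewtons

In kilonewtons:
  563 kilonewtons → 563
  3.22 kilonewtons → 3.22
  4330 newtons = 4330 × 10^-3 kilonewtons = 4.33
  0.735 meganewtons = 0.735 × 10^3 kilonewtons = 735
Sum: 563 + 3.22 + 4.33 + 735 = 1305.55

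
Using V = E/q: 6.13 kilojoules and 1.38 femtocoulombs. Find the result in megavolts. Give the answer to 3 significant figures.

(6.13 × 10^3) / (1.38 × 10^-15) = 4.442 × 10^18 V

4440000000000 megavolts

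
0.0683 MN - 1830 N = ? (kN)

In kN:
  0.0683 MN = 0.0683 × 10^3 kN = 68.3
  1830 N = 1830 × 10^-3 kN = 1.83
Difference: 68.3 - 1.83 = 66.47

66.47 kN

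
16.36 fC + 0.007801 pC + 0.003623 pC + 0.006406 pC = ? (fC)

In fC:
  16.36 fC → 16.36
  0.007801 pC = 0.007801 × 10³ fC = 7.801
  0.003623 pC = 0.003623 × 10³ fC = 3.623
  0.006406 pC = 0.006406 × 10³ fC = 6.406
Sum: 16.36 + 7.801 + 3.623 + 6.406 = 34.19

34.19 fC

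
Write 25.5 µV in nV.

25500 nV

micro = 1e-6, nano = 1e-9; factor is 1e3.
25.5 × 1e3 = 25500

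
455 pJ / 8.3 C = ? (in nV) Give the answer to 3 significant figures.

0.0548 nV

(455e-12) / (8.3) = 54.819e-12 V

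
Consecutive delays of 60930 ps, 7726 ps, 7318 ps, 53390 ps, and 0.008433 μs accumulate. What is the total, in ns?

137.797 ns

In ns:
  60930 ps = 60930e-3 ns = 60.93
  7726 ps = 7726e-3 ns = 7.726
  7318 ps = 7318e-3 ns = 7.318
  53390 ps = 53390e-3 ns = 53.39
  0.008433 μs = 0.008433e3 ns = 8.433
Sum: 60.93 + 7.726 + 7.318 + 53.39 + 8.433 = 137.797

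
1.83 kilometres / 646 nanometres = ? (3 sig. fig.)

(1.83 × 10³) / (646 × 10⁻⁹) = 0.002833 × 10¹²

2830000000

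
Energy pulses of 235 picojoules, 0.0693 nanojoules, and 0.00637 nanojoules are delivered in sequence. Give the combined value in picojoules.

310.67 picojoules

In picojoules:
  235 picojoules → 235
  0.0693 nanojoules = 0.0693 × 10^3 picojoules = 69.3
  0.00637 nanojoules = 0.00637 × 10^3 picojoules = 6.37
Sum: 235 + 69.3 + 6.37 = 310.67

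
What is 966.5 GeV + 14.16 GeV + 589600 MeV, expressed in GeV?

1570.26 GeV

In GeV:
  966.5 GeV → 966.5
  14.16 GeV → 14.16
  589600 MeV = 589600e-3 GeV = 589.6
Sum: 966.5 + 14.16 + 589.6 = 1570.26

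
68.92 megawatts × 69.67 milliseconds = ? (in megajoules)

68.92 × 10⁶ × 69.67 × 10⁻³ = 4801.6564 × 10³ J

4.8016564 megajoules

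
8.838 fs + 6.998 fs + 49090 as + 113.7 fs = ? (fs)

178.626 fs

In fs:
  8.838 fs → 8.838
  6.998 fs → 6.998
  49090 as = 49090 × 10⁻³ fs = 49.09
  113.7 fs → 113.7
Sum: 8.838 + 6.998 + 49.09 + 113.7 = 178.626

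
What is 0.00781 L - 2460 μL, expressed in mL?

5.35 mL

In mL:
  0.00781 L = 0.00781e3 mL = 7.81
  2460 μL = 2460e-3 mL = 2.46
Difference: 7.81 - 2.46 = 5.35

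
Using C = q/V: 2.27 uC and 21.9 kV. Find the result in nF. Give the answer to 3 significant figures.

(2.27 × 10^-6) / (21.9 × 10^3) = 0.10365 × 10^-9 F

0.104 nF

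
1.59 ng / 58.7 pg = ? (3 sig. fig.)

27.1

(1.59 × 10^-9) / (58.7 × 10^-12) = 0.02709 × 10^3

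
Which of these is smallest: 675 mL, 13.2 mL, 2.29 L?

675 mL = 0.675 L
13.2 mL = 0.0132 L
2.29 L = 2.29 L

13.2 mL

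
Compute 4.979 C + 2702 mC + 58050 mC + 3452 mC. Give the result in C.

69.183 C

In C:
  4.979 C → 4.979
  2702 mC = 2702e-3 C = 2.702
  58050 mC = 58050e-3 C = 58.05
  3452 mC = 3452e-3 C = 3.452
Sum: 4.979 + 2.702 + 58.05 + 3.452 = 69.183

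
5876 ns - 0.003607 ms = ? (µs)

In µs:
  5876 ns = 5876 × 10⁻³ µs = 5.876
  0.003607 ms = 0.003607 × 10³ µs = 3.607
Difference: 5.876 - 3.607 = 2.269

2.269 µs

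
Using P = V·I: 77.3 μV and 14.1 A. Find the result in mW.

77.3e-6 × 14.1 = 1089.93e-6 W

1.08993 mW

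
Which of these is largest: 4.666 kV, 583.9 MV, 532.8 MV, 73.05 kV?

4.666 kV = 4666 V
583.9 MV = 583900000 V
532.8 MV = 532800000 V
73.05 kV = 73050 V

583.9 MV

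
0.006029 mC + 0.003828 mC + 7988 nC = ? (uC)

17.845 uC

In uC:
  0.006029 mC = 0.006029e3 uC = 6.029
  0.003828 mC = 0.003828e3 uC = 3.828
  7988 nC = 7988e-3 uC = 7.988
Sum: 6.029 + 3.828 + 7.988 = 17.845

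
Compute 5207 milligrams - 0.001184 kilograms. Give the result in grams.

4.023 grams

In grams:
  5207 milligrams = 5207 × 10^-3 grams = 5.207
  0.001184 kilograms = 0.001184 × 10^3 grams = 1.184
Difference: 5.207 - 1.184 = 4.023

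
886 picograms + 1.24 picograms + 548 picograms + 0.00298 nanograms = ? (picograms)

1438.22 picograms

In picograms:
  886 picograms → 886
  1.24 picograms → 1.24
  548 picograms → 548
  0.00298 nanograms = 0.00298 × 10^3 picograms = 2.98
Sum: 886 + 1.24 + 548 + 2.98 = 1438.22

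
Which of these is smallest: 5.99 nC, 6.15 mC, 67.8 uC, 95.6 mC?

5.99 nC = 0.00000000599 C
6.15 mC = 0.00615 C
67.8 uC = 0.0000678 C
95.6 mC = 0.0956 C

5.99 nC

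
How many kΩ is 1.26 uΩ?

micro = 10⁻⁶, kilo = 10³; factor is 10⁻⁹.
1.26 × 10⁻⁹ = 0.00000000126

0.00000000126 kΩ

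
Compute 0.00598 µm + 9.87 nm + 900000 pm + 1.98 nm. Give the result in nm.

In nm:
  0.00598 µm = 0.00598 × 10³ nm = 5.98
  9.87 nm → 9.87
  900000 pm = 900000 × 10⁻³ nm = 900
  1.98 nm → 1.98
Sum: 5.98 + 9.87 + 900 + 1.98 = 917.83

917.83 nm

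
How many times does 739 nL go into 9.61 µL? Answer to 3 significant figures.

(9.61e-6) / (739e-9) = 0.013e3

13.0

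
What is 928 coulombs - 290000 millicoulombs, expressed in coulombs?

In coulombs:
  928 coulombs → 928
  290000 millicoulombs = 290000e-3 coulombs = 290
Difference: 928 - 290 = 638

638 coulombs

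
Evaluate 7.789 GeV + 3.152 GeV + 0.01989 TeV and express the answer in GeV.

30.831 GeV

In GeV:
  7.789 GeV → 7.789
  3.152 GeV → 3.152
  0.01989 TeV = 0.01989 × 10^3 GeV = 19.89
Sum: 7.789 + 3.152 + 19.89 = 30.831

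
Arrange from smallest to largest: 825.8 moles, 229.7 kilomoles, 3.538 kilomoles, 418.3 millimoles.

825.8 moles = 825.8 moles
229.7 kilomoles = 229700 moles
3.538 kilomoles = 3538 moles
418.3 millimoles = 0.4183 moles

418.3 millimoles < 825.8 moles < 3.538 kilomoles < 229.7 kilomoles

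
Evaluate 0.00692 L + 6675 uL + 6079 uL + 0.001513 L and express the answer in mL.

In mL:
  0.00692 L = 0.00692 × 10^3 mL = 6.92
  6675 uL = 6675 × 10^-3 mL = 6.675
  6079 uL = 6079 × 10^-3 mL = 6.079
  0.001513 L = 0.001513 × 10^3 mL = 1.513
Sum: 6.92 + 6.675 + 6.079 + 1.513 = 21.187

21.187 mL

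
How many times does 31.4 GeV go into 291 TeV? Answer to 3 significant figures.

(291 × 10^12) / (31.4 × 10^9) = 9.268 × 10^3

9270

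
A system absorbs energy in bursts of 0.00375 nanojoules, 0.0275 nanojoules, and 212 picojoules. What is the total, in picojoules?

In picojoules:
  0.00375 nanojoules = 0.00375 × 10^3 picojoules = 3.75
  0.0275 nanojoules = 0.0275 × 10^3 picojoules = 27.5
  212 picojoules → 212
Sum: 3.75 + 27.5 + 212 = 243.25

243.25 picojoules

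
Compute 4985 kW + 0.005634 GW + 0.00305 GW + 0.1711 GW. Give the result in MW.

In MW:
  4985 kW = 4985 × 10^-3 MW = 4.985
  0.005634 GW = 0.005634 × 10^3 MW = 5.634
  0.00305 GW = 0.00305 × 10^3 MW = 3.05
  0.1711 GW = 0.1711 × 10^3 MW = 171.1
Sum: 4.985 + 5.634 + 3.05 + 171.1 = 184.769

184.769 MW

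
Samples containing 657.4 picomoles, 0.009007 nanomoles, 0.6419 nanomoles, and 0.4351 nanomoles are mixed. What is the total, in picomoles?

In picomoles:
  657.4 picomoles → 657.4
  0.009007 nanomoles = 0.009007e3 picomoles = 9.007
  0.6419 nanomoles = 0.6419e3 picomoles = 641.9
  0.4351 nanomoles = 0.4351e3 picomoles = 435.1
Sum: 657.4 + 9.007 + 641.9 + 435.1 = 1743.407

1743.407 picomoles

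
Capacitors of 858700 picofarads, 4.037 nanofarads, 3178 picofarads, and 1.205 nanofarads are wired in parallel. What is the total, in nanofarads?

867.12 nanofarads

In nanofarads:
  858700 picofarads = 858700 × 10⁻³ nanofarads = 858.7
  4.037 nanofarads → 4.037
  3178 picofarads = 3178 × 10⁻³ nanofarads = 3.178
  1.205 nanofarads → 1.205
Sum: 858.7 + 4.037 + 3.178 + 1.205 = 867.12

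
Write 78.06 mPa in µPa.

milli = 1e-3, micro = 1e-6; factor is 1e3.
78.06 × 1e3 = 78060

78060 µPa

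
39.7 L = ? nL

39700000000 nL

(no prefix) = 10⁰, nano = 10⁻⁹; factor is 10⁹.
39.7 × 10⁹ = 39700000000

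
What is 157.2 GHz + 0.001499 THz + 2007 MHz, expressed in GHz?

160.706 GHz

In GHz:
  157.2 GHz → 157.2
  0.001499 THz = 0.001499 × 10³ GHz = 1.499
  2007 MHz = 2007 × 10⁻³ GHz = 2.007
Sum: 157.2 + 1.499 + 2.007 = 160.706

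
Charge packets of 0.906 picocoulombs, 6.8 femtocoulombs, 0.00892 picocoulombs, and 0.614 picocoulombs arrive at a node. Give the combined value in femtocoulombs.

In femtocoulombs:
  0.906 picocoulombs = 0.906e3 femtocoulombs = 906
  6.8 femtocoulombs → 6.8
  0.00892 picocoulombs = 0.00892e3 femtocoulombs = 8.92
  0.614 picocoulombs = 0.614e3 femtocoulombs = 614
Sum: 906 + 6.8 + 8.92 + 614 = 1535.72

1535.72 femtocoulombs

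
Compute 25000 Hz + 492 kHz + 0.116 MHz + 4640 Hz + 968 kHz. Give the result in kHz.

1605.64 kHz

In kHz:
  25000 Hz = 25000 × 10⁻³ kHz = 25
  492 kHz → 492
  0.116 MHz = 0.116 × 10³ kHz = 116
  4640 Hz = 4640 × 10⁻³ kHz = 4.64
  968 kHz → 968
Sum: 25 + 492 + 116 + 4.64 + 968 = 1605.64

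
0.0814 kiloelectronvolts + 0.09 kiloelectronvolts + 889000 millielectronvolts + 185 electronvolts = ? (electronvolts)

In electronvolts:
  0.0814 kiloelectronvolts = 0.0814 × 10^3 electronvolts = 81.4
  0.09 kiloelectronvolts = 0.09 × 10^3 electronvolts = 90
  889000 millielectronvolts = 889000 × 10^-3 electronvolts = 889
  185 electronvolts → 185
Sum: 81.4 + 90 + 889 + 185 = 1245.4

1245.4 electronvolts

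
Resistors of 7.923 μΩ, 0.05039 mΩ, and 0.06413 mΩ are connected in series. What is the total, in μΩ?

122.443 μΩ

In μΩ:
  7.923 μΩ → 7.923
  0.05039 mΩ = 0.05039 × 10³ μΩ = 50.39
  0.06413 mΩ = 0.06413 × 10³ μΩ = 64.13
Sum: 7.923 + 50.39 + 64.13 = 122.443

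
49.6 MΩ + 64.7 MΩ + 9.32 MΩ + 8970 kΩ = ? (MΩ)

132.59 MΩ

In MΩ:
  49.6 MΩ → 49.6
  64.7 MΩ → 64.7
  9.32 MΩ → 9.32
  8970 kΩ = 8970 × 10^-3 MΩ = 8.97
Sum: 49.6 + 64.7 + 9.32 + 8.97 = 132.59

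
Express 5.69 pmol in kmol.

pico = 1e-12, kilo = 1e3; factor is 1e-15.
5.69 × 1e-15 = 0.00000000000000569

0.00000000000000569 kmol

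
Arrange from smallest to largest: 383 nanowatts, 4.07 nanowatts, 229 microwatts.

4.07 nanowatts < 383 nanowatts < 229 microwatts

383 nanowatts = 0.000000383 watts
4.07 nanowatts = 0.00000000407 watts
229 microwatts = 0.000229 watts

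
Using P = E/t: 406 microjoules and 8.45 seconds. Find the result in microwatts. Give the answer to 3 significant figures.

48.0 microwatts

(406 × 10⁻⁶) / (8.45) = 48.047 × 10⁻⁶ W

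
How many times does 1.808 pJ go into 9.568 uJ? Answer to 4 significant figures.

(9.568 × 10^-6) / (1.808 × 10^-12) = 5.292 × 10^6

5292000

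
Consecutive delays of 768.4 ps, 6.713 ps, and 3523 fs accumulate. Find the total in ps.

In ps:
  768.4 ps → 768.4
  6.713 ps → 6.713
  3523 fs = 3523 × 10^-3 ps = 3.523
Sum: 768.4 + 6.713 + 3.523 = 778.636

778.636 ps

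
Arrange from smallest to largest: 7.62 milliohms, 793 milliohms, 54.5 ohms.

7.62 milliohms < 793 milliohms < 54.5 ohms

7.62 milliohms = 0.00762 ohms
793 milliohms = 0.793 ohms
54.5 ohms = 54.5 ohms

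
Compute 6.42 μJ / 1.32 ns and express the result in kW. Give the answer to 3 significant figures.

(6.42 × 10^-6) / (1.32 × 10^-9) = 4.8636 × 10^3 W

4.86 kW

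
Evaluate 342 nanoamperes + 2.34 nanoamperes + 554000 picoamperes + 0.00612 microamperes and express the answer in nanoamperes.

904.46 nanoamperes

In nanoamperes:
  342 nanoamperes → 342
  2.34 nanoamperes → 2.34
  554000 picoamperes = 554000e-3 nanoamperes = 554
  0.00612 microamperes = 0.00612e3 nanoamperes = 6.12
Sum: 342 + 2.34 + 554 + 6.12 = 904.46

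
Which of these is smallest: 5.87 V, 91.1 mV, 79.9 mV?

5.87 V = 5.87 V
91.1 mV = 0.0911 V
79.9 mV = 0.0799 V

79.9 mV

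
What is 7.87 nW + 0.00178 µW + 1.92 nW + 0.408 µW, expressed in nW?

In nW:
  7.87 nW → 7.87
  0.00178 µW = 0.00178 × 10^3 nW = 1.78
  1.92 nW → 1.92
  0.408 µW = 0.408 × 10^3 nW = 408
Sum: 7.87 + 1.78 + 1.92 + 408 = 419.57

419.57 nW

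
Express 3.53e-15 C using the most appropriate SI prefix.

= 3.53e-15 C; 1e-15 is femto.

3.53 fC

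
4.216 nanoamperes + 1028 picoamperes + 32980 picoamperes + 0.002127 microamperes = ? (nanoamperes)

In nanoamperes:
  4.216 nanoamperes → 4.216
  1028 picoamperes = 1028 × 10⁻³ nanoamperes = 1.028
  32980 picoamperes = 32980 × 10⁻³ nanoamperes = 32.98
  0.002127 microamperes = 0.002127 × 10³ nanoamperes = 2.127
Sum: 4.216 + 1.028 + 32.98 + 2.127 = 40.351

40.351 nanoamperes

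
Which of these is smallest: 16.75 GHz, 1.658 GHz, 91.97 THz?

1.658 GHz

16.75 GHz = 16750000000 Hz
1.658 GHz = 1658000000 Hz
91.97 THz = 91970000000000 Hz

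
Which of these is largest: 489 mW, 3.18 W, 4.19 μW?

489 mW = 0.489 W
3.18 W = 3.18 W
4.19 μW = 0.00000419 W

3.18 W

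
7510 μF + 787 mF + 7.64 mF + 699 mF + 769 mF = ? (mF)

2270.15 mF

In mF:
  7510 μF = 7510 × 10⁻³ mF = 7.51
  787 mF → 787
  7.64 mF → 7.64
  699 mF → 699
  769 mF → 769
Sum: 7.51 + 787 + 7.64 + 699 + 769 = 2270.15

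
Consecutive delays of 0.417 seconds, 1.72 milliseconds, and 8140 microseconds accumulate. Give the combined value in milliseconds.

426.86 milliseconds

In milliseconds:
  0.417 seconds = 0.417e3 milliseconds = 417
  1.72 milliseconds → 1.72
  8140 microseconds = 8140e-3 milliseconds = 8.14
Sum: 417 + 1.72 + 8.14 = 426.86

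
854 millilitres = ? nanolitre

milli = 10^-3, nano = 10^-9; factor is 10^6.
854 × 10^6 = 854000000

854000000 nanolitres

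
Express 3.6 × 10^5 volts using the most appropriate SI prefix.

= 360 × 10^3 volts; 10^3 is kilo.

360 kilovolts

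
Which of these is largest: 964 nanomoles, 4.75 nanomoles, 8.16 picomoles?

964 nanomoles = 0.000000964 moles
4.75 nanomoles = 0.00000000475 moles
8.16 picomoles = 0.00000000000816 moles

964 nanomoles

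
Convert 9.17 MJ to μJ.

mega = 10^6, micro = 10^-6; factor is 10^12.
9.17 × 10^12 = 9170000000000

9170000000000 μJ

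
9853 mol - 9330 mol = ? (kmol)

In kmol:
  9853 mol = 9853 × 10⁻³ kmol = 9.853
  9330 mol = 9330 × 10⁻³ kmol = 9.33
Difference: 9.853 - 9.33 = 0.523

0.523 kmol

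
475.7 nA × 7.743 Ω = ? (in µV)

3.6833451 µV

475.7e-9 × 7.743 = 3683.3451e-9 V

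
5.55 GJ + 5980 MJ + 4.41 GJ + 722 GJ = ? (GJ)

In GJ:
  5.55 GJ → 5.55
  5980 MJ = 5980e-3 GJ = 5.98
  4.41 GJ → 4.41
  722 GJ → 722
Sum: 5.55 + 5.98 + 4.41 + 722 = 737.94

737.94 GJ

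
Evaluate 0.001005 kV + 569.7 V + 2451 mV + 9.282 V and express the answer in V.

582.438 V

In V:
  0.001005 kV = 0.001005 × 10³ V = 1.005
  569.7 V → 569.7
  2451 mV = 2451 × 10⁻³ V = 2.451
  9.282 V → 9.282
Sum: 1.005 + 569.7 + 2.451 + 9.282 = 582.438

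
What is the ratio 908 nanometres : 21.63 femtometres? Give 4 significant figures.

(908e-9) / (21.63e-15) = 41.979e6

41980000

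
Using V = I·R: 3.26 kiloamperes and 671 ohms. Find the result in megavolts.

2.18746 megavolts

3.26e3 × 671 = 2187.46e3 V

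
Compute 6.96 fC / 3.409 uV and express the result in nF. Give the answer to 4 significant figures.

(6.96e-15) / (3.409e-6) = 2.04165e-9 F

2.042 nF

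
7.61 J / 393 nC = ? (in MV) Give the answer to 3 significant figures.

(7.61) / (393 × 10^-9) = 0.019364 × 10^9 V

19.4 MV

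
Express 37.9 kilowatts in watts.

kilo = 10^3, (no prefix) = 10^0; factor is 10^3.
37.9 × 10^3 = 37900

37900 watts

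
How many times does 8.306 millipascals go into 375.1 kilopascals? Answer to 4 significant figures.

45160000

(375.1 × 10³) / (8.306 × 10⁻³) = 45.16 × 10⁶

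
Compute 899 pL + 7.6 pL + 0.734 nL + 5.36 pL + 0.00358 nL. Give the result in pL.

1649.54 pL

In pL:
  899 pL → 899
  7.6 pL → 7.6
  0.734 nL = 0.734 × 10^3 pL = 734
  5.36 pL → 5.36
  0.00358 nL = 0.00358 × 10^3 pL = 3.58
Sum: 899 + 7.6 + 734 + 5.36 + 3.58 = 1649.54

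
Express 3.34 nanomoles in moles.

0.00000000334 moles

nano = 10^-9, (no prefix) = 10^0; factor is 10^-9.
3.34 × 10^-9 = 0.00000000334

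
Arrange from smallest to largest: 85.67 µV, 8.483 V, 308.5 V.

85.67 µV = 0.00008567 V
8.483 V = 8.483 V
308.5 V = 308.5 V

85.67 µV < 8.483 V < 308.5 V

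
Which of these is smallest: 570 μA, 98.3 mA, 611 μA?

570 μA = 0.00057 A
98.3 mA = 0.0983 A
611 μA = 0.000611 A

570 μA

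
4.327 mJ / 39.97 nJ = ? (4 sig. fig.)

(4.327e-3) / (39.97e-9) = 0.10826e6

108300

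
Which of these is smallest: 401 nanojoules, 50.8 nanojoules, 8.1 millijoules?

50.8 nanojoules

401 nanojoules = 0.000000401 joules
50.8 nanojoules = 0.0000000508 joules
8.1 millijoules = 0.0081 joules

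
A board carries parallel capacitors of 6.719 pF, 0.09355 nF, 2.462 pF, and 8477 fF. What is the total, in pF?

111.208 pF

In pF:
  6.719 pF → 6.719
  0.09355 nF = 0.09355 × 10^3 pF = 93.55
  2.462 pF → 2.462
  8477 fF = 8477 × 10^-3 pF = 8.477
Sum: 6.719 + 93.55 + 2.462 + 8.477 = 111.208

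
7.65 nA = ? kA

nano = 1e-9, kilo = 1e3; factor is 1e-12.
7.65 × 1e-12 = 0.00000000000765

0.00000000000765 kA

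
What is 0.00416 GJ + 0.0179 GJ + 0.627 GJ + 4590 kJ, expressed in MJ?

In MJ:
  0.00416 GJ = 0.00416 × 10³ MJ = 4.16
  0.0179 GJ = 0.0179 × 10³ MJ = 17.9
  0.627 GJ = 0.627 × 10³ MJ = 627
  4590 kJ = 4590 × 10⁻³ MJ = 4.59
Sum: 4.16 + 17.9 + 627 + 4.59 = 653.65

653.65 MJ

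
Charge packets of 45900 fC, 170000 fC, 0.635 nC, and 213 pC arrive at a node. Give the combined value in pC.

In pC:
  45900 fC = 45900 × 10^-3 pC = 45.9
  170000 fC = 170000 × 10^-3 pC = 170
  0.635 nC = 0.635 × 10^3 pC = 635
  213 pC → 213
Sum: 45.9 + 170 + 635 + 213 = 1063.9

1063.9 pC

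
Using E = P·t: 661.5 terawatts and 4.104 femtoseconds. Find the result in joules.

661.5 × 10^12 × 4.104 × 10^-15 = 2714.796 × 10^-3 J

2.714796 joules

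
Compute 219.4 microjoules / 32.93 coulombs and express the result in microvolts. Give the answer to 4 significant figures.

6.663 microvolts

(219.4e-6) / (32.93) = 6.66262e-6 V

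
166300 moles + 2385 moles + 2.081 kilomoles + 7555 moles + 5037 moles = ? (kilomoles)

183.358 kilomoles

In kilomoles:
  166300 moles = 166300 × 10^-3 kilomoles = 166.3
  2385 moles = 2385 × 10^-3 kilomoles = 2.385
  2.081 kilomoles → 2.081
  7555 moles = 7555 × 10^-3 kilomoles = 7.555
  5037 moles = 5037 × 10^-3 kilomoles = 5.037
Sum: 166.3 + 2.385 + 2.081 + 7.555 + 5.037 = 183.358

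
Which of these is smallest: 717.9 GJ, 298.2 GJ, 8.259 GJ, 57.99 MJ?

57.99 MJ

717.9 GJ = 717900000000 J
298.2 GJ = 298200000000 J
8.259 GJ = 8259000000 J
57.99 MJ = 57990000 J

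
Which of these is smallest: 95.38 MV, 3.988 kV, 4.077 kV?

3.988 kV

95.38 MV = 95380000 V
3.988 kV = 3988 V
4.077 kV = 4077 V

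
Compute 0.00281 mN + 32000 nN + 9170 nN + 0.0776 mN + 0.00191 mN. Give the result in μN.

In μN:
  0.00281 mN = 0.00281 × 10^3 μN = 2.81
  32000 nN = 32000 × 10^-3 μN = 32
  9170 nN = 9170 × 10^-3 μN = 9.17
  0.0776 mN = 0.0776 × 10^3 μN = 77.6
  0.00191 mN = 0.00191 × 10^3 μN = 1.91
Sum: 2.81 + 32 + 9.17 + 77.6 + 1.91 = 123.49

123.49 μN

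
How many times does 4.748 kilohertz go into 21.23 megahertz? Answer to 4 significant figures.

(21.23 × 10^6) / (4.748 × 10^3) = 4.4714 × 10^3

4471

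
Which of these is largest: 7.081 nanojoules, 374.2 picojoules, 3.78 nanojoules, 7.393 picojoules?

7.081 nanojoules

7.081 nanojoules = 0.000000007081 joules
374.2 picojoules = 0.0000000003742 joules
3.78 nanojoules = 0.00000000378 joules
7.393 picojoules = 0.000000000007393 joules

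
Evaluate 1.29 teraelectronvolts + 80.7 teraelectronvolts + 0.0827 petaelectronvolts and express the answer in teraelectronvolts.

164.69 teraelectronvolts

In teraelectronvolts:
  1.29 teraelectronvolts → 1.29
  80.7 teraelectronvolts → 80.7
  0.0827 petaelectronvolts = 0.0827 × 10^3 teraelectronvolts = 82.7
Sum: 1.29 + 80.7 + 82.7 = 164.69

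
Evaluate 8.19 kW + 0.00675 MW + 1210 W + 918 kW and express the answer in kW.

In kW:
  8.19 kW → 8.19
  0.00675 MW = 0.00675e3 kW = 6.75
  1210 W = 1210e-3 kW = 1.21
  918 kW → 918
Sum: 8.19 + 6.75 + 1.21 + 918 = 934.15

934.15 kW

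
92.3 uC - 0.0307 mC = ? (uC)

In uC:
  92.3 uC → 92.3
  0.0307 mC = 0.0307e3 uC = 30.7
Difference: 92.3 - 30.7 = 61.6

61.6 uC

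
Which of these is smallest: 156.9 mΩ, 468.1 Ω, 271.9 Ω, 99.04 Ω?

156.9 mΩ = 0.1569 Ω
468.1 Ω = 468.1 Ω
271.9 Ω = 271.9 Ω
99.04 Ω = 99.04 Ω

156.9 mΩ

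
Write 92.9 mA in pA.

milli = 10⁻³, pico = 10⁻¹²; factor is 10⁹.
92.9 × 10⁹ = 92900000000

92900000000 pA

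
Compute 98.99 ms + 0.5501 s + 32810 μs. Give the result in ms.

681.9 ms

In ms:
  98.99 ms → 98.99
  0.5501 s = 0.5501 × 10³ ms = 550.1
  32810 μs = 32810 × 10⁻³ ms = 32.81
Sum: 98.99 + 550.1 + 32.81 = 681.9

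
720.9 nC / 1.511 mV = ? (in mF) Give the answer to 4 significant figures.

(720.9 × 10⁻⁹) / (1.511 × 10⁻³) = 477.101 × 10⁻⁶ F

0.4771 mF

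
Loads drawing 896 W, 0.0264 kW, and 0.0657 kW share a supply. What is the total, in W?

988.1 W

In W:
  896 W → 896
  0.0264 kW = 0.0264e3 W = 26.4
  0.0657 kW = 0.0657e3 W = 65.7
Sum: 896 + 26.4 + 65.7 = 988.1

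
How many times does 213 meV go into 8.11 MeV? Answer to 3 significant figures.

(8.11 × 10⁶) / (213 × 10⁻³) = 0.03808 × 10⁹

38100000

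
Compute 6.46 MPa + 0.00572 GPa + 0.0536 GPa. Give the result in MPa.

65.78 MPa

In MPa:
  6.46 MPa → 6.46
  0.00572 GPa = 0.00572 × 10³ MPa = 5.72
  0.0536 GPa = 0.0536 × 10³ MPa = 53.6
Sum: 6.46 + 5.72 + 53.6 = 65.78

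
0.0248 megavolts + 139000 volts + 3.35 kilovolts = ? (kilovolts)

167.15 kilovolts

In kilovolts:
  0.0248 megavolts = 0.0248e3 kilovolts = 24.8
  139000 volts = 139000e-3 kilovolts = 139
  3.35 kilovolts → 3.35
Sum: 24.8 + 139 + 3.35 = 167.15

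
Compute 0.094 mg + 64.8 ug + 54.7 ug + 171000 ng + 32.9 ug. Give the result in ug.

In ug:
  0.094 mg = 0.094e3 ug = 94
  64.8 ug → 64.8
  54.7 ug → 54.7
  171000 ng = 171000e-3 ug = 171
  32.9 ug → 32.9
Sum: 94 + 64.8 + 54.7 + 171 + 32.9 = 417.4

417.4 ug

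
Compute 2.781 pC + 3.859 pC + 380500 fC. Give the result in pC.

In pC:
  2.781 pC → 2.781
  3.859 pC → 3.859
  380500 fC = 380500 × 10^-3 pC = 380.5
Sum: 2.781 + 3.859 + 380.5 = 387.14

387.14 pC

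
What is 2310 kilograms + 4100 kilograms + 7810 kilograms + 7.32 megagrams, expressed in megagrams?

21.54 megagrams

In megagrams:
  2310 kilograms = 2310e-3 megagrams = 2.31
  4100 kilograms = 4100e-3 megagrams = 4.1
  7810 kilograms = 7810e-3 megagrams = 7.81
  7.32 megagrams → 7.32
Sum: 2.31 + 4.1 + 7.81 + 7.32 = 21.54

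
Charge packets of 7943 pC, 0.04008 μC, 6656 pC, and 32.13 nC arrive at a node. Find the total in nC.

86.809 nC

In nC:
  7943 pC = 7943e-3 nC = 7.943
  0.04008 μC = 0.04008e3 nC = 40.08
  6656 pC = 6656e-3 nC = 6.656
  32.13 nC → 32.13
Sum: 7.943 + 40.08 + 6.656 + 32.13 = 86.809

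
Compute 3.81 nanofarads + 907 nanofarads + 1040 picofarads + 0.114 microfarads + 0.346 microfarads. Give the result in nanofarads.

In nanofarads:
  3.81 nanofarads → 3.81
  907 nanofarads → 907
  1040 picofarads = 1040 × 10^-3 nanofarads = 1.04
  0.114 microfarads = 0.114 × 10^3 nanofarads = 114
  0.346 microfarads = 0.346 × 10^3 nanofarads = 346
Sum: 3.81 + 907 + 1.04 + 114 + 346 = 1371.85

1371.85 nanofarads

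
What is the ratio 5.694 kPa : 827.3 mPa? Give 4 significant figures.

6883

(5.694 × 10³) / (827.3 × 10⁻³) = 0.0068826 × 10⁶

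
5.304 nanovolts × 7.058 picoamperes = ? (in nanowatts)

5.304 × 10⁻⁹ × 7.058 × 10⁻¹² = 37.435632 × 10⁻²¹ W

0.000000000037435632 nanowatts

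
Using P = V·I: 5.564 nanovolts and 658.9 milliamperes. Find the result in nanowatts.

3.6661196 nanowatts

5.564 × 10⁻⁹ × 658.9 × 10⁻³ = 3666.1196 × 10⁻¹² W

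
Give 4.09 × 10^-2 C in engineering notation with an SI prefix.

= 40.9 × 10^-3 C; 10^-3 is milli.

40.9 mC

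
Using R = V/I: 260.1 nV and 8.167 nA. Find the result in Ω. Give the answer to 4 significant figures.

31.85 Ω

(260.1 × 10^-9) / (8.167 × 10^-9) = 31.8477 Ω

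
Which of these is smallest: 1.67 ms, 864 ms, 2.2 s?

1.67 ms

1.67 ms = 0.00167 s
864 ms = 0.864 s
2.2 s = 2.2 s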